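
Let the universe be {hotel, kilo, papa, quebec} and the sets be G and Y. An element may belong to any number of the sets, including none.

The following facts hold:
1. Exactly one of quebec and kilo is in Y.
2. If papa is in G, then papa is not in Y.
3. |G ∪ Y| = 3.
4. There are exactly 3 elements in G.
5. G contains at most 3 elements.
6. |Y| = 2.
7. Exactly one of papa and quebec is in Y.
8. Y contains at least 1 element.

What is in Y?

Y = {hotel, quebec}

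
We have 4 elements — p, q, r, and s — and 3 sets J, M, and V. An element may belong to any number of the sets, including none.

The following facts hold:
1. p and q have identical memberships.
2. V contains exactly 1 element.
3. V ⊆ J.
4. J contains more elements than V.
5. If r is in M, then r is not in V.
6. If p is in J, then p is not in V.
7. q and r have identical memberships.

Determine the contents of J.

J = {p, q, r, s}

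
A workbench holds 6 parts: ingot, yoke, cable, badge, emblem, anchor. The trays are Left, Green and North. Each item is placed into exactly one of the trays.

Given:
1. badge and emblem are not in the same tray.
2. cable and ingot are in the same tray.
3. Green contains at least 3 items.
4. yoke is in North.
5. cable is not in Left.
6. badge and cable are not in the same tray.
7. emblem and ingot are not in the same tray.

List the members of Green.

From (4): yoke ∈ North.
From (5): cable ∉ Left.
(2): ingot matches cable: ingot ∉ Left.
Suppose ingot ∉ Green: no assignment then satisfies all the clues, so ingot ∈ Green.

Green = {anchor, cable, ingot}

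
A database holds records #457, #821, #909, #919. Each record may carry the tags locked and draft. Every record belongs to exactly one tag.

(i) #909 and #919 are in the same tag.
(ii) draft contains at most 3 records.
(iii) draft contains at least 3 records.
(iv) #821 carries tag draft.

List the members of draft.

draft = {#821, #909, #919}

From (iv): #821 ∈ draft.
Suppose #457 ∈ draft: no assignment then satisfies all the clues, so #457 ∉ draft.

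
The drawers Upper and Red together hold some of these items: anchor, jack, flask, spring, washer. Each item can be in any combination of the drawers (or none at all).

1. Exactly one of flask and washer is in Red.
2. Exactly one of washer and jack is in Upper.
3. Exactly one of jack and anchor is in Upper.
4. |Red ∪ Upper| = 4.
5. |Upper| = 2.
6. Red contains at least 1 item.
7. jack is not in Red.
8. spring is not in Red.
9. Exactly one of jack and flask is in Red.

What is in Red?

Red = {anchor, flask}

From (7): jack ∉ Red.
From (8): spring ∉ Red.
(9) (exactly one): flask ∈ Red.
(1) (exactly one): washer ∉ Red.
Suppose anchor ∉ Red: no assignment then satisfies all the clues, so anchor ∈ Red.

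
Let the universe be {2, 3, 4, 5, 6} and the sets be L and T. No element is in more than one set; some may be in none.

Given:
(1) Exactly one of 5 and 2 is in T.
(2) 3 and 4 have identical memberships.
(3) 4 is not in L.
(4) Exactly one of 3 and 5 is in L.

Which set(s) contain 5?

5: L

From (3): 4 ∉ L.
(2): 3 matches 4: 3 ∉ L.
(4) (exactly one): 5 ∈ L.
(1) (exactly one): 2 ∈ T.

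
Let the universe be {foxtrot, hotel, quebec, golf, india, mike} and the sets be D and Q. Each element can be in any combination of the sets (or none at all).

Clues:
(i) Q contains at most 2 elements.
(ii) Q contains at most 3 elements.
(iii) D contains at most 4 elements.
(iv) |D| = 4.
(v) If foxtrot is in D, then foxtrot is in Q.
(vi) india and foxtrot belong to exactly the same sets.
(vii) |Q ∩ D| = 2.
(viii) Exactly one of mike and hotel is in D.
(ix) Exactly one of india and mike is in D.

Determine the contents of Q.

Q = {foxtrot, india}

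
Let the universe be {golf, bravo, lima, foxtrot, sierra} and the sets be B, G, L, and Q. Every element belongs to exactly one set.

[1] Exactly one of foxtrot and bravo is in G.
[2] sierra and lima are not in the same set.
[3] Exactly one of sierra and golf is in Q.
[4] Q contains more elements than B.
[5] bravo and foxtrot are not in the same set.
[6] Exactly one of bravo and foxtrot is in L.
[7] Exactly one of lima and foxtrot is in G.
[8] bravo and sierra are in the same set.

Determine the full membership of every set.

B = {}; G = {foxtrot}; L = {bravo, sierra}; Q = {golf, lima}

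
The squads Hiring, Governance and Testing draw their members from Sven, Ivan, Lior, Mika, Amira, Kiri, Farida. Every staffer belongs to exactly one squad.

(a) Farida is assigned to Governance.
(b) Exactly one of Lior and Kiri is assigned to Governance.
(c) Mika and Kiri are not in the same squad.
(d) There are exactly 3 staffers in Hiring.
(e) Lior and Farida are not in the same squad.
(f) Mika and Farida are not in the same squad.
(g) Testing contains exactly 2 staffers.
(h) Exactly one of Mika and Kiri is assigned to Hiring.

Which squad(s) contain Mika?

Mika: Hiring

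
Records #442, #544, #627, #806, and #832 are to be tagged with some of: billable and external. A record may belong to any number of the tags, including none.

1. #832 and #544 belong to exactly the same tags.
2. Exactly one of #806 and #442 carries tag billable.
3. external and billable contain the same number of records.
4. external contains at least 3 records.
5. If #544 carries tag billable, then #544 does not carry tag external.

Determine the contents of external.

external = {#442, #627, #806}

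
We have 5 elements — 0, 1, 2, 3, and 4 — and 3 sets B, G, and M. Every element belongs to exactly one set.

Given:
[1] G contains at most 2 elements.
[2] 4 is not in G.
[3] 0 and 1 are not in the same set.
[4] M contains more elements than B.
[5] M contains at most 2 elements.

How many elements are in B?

1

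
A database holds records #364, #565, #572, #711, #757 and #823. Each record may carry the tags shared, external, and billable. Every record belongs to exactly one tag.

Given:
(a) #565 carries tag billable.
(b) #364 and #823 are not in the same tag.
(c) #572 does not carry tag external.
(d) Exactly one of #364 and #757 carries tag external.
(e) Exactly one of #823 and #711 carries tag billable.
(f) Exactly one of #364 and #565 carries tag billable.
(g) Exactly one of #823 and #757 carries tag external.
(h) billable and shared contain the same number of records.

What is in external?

external = {#711, #757}

From (a): #565 ∈ billable.
From (c): #572 ∉ external.
(f) (exactly one): #364 ∉ billable.
Suppose #364 ∈ external: no assignment then satisfies all the clues, so #364 ∉ external.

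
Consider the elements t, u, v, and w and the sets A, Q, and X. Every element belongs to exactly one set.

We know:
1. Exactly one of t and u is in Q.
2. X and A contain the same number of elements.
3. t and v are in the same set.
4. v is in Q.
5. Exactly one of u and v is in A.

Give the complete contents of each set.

From (4): v ∈ Q.
(3): t matches v: t ∉ A.
(3): t matches v: t ∈ Q.
(5) (exactly one): u ∈ A.
Suppose w ∈ A: no assignment then satisfies all the clues, so w ∉ A.

A = {u}; Q = {t, v}; X = {w}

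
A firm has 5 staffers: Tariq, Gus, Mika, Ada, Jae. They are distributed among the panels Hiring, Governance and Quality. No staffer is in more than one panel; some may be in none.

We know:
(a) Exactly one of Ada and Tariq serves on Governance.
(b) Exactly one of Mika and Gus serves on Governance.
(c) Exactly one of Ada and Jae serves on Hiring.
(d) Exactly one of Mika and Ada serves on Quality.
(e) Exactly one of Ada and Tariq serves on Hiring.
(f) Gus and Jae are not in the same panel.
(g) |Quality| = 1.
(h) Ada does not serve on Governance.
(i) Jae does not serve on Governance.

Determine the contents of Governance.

From (h): Ada ∉ Governance.
From (i): Jae ∉ Governance.
(a) (exactly one): Tariq ∈ Governance.
(e) (exactly one): Ada ∈ Hiring.
(c) (exactly one): Jae ∉ Hiring.
(d) (exactly one): Mika ∈ Quality.
(g): Quality already has 1, so the rest are out.
(b) (exactly one): Gus ∈ Governance.

Governance = {Gus, Tariq}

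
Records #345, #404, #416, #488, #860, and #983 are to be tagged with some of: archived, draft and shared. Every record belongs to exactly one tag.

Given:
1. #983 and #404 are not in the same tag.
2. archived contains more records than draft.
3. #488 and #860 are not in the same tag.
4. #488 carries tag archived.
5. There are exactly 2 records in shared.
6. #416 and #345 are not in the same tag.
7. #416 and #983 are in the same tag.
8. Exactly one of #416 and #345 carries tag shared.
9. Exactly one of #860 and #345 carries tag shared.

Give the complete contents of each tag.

From (4): #488 ∈ archived.
(3): #860 ∉ archived.
Suppose #345 ∈ archived: no assignment then satisfies all the clues, so #345 ∉ archived.

archived = {#416, #488, #983}; draft = {#860}; shared = {#345, #404}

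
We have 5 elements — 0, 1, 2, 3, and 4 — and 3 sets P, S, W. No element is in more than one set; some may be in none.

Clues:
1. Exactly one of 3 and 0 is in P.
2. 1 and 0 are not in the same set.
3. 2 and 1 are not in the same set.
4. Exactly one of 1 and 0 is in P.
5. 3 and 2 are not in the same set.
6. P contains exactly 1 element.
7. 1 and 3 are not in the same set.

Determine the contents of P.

P = {0}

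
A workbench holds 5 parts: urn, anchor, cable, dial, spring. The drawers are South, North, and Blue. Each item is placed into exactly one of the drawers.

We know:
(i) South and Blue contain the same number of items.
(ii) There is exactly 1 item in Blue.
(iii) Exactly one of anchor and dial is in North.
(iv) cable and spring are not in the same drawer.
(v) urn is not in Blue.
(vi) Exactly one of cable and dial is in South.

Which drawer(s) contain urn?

urn: North

From (v): urn ∉ Blue.
Suppose urn ∈ South: no assignment then satisfies all the clues, so urn ∉ South.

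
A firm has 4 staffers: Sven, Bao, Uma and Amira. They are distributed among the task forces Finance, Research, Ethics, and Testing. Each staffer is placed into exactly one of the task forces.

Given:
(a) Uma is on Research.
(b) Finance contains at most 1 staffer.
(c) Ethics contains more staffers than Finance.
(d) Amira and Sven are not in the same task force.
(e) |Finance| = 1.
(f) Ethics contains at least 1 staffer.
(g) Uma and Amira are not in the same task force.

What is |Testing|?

0

From (a): Uma ∈ Research.
(g): Amira ∉ Research.
Suppose Sven ∈ Research: no assignment then satisfies all the clues, so Sven ∉ Research.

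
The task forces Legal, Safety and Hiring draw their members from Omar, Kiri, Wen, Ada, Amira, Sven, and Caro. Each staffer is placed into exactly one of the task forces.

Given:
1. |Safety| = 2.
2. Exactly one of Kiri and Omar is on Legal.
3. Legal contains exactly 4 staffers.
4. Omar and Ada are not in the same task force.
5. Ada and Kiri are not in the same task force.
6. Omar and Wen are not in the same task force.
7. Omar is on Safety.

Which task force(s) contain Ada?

Ada: Hiring

From (7): Omar ∈ Safety.
(2) (exactly one): Kiri ∈ Legal.
(4): Ada ∉ Safety.
(5): Ada ∉ Legal.
(6): Wen ∉ Safety.
Only one task force left: Ada ∈ Hiring.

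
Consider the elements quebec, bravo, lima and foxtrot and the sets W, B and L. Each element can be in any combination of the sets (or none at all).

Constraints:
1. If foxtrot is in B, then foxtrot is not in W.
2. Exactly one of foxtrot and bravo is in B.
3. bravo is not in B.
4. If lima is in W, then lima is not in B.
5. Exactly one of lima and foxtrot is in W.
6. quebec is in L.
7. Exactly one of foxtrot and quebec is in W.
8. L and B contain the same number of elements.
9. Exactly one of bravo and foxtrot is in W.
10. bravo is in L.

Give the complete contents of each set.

W = {bravo, lima, quebec}; B = {foxtrot, quebec}; L = {bravo, quebec}

From (3): bravo ∉ B.
From (6): quebec ∈ L.
From (10): bravo ∈ L.
(2) (exactly one): foxtrot ∈ B.
(1): foxtrot ∉ W.
(5) (exactly one): lima ∈ W.
(7) (exactly one): quebec ∈ W.
(9) (exactly one): bravo ∈ W.
(4): lima ∉ B.
Suppose quebec ∉ B: no assignment then satisfies all the clues, so quebec ∈ B.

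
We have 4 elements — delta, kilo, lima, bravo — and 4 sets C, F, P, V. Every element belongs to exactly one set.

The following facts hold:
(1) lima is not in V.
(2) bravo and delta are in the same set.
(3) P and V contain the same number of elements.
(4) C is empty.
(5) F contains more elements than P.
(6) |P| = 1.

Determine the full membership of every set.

C = {}; F = {bravo, delta}; P = {lima}; V = {kilo}

From (1): lima ∉ V.
(4): C already has 0, so the rest are out.
Suppose delta ∉ F: no assignment then satisfies all the clues, so delta ∈ F.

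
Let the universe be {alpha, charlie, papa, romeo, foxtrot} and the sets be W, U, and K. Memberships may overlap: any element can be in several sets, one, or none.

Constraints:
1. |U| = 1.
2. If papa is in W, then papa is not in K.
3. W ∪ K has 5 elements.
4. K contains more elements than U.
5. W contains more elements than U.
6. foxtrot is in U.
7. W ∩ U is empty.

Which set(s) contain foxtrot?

foxtrot: K, U

From (6): foxtrot ∈ U.
(1): U already has 1, so the rest are out.
(7) (disjoint): foxtrot ∉ W.
Suppose foxtrot ∉ K: no assignment then satisfies all the clues, so foxtrot ∈ K.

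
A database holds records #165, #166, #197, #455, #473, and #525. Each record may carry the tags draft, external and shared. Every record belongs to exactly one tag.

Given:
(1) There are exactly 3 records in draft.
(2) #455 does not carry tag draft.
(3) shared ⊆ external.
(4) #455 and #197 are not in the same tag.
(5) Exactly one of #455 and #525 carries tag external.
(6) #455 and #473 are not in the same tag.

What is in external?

external = {#165, #166, #455}

From (2): #455 ∉ draft.
Suppose #165 ∉ external: no assignment then satisfies all the clues, so #165 ∈ external.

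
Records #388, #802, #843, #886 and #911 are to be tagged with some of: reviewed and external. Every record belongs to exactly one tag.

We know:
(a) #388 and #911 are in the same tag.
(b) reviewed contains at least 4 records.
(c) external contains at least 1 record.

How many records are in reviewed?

4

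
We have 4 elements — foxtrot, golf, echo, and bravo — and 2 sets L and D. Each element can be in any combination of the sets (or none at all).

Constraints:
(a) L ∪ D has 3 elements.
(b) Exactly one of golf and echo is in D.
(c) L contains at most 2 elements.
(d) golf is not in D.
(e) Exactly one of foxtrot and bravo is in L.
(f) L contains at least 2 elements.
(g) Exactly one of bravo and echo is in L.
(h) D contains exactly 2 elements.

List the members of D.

D = {bravo, echo}

From (d): golf ∉ D.
(b) (exactly one): echo ∈ D.
Suppose foxtrot ∈ D: no assignment then satisfies all the clues, so foxtrot ∉ D.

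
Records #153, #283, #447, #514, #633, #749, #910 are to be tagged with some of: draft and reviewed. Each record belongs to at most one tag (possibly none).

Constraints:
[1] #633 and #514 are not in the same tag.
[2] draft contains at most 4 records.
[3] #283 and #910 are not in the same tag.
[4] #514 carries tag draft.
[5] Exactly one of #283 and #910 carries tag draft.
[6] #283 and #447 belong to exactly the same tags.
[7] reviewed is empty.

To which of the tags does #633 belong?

#633: none

From (4): #514 ∈ draft.
(1): #633 ∉ draft.
(7): reviewed already has 0, so the rest are out.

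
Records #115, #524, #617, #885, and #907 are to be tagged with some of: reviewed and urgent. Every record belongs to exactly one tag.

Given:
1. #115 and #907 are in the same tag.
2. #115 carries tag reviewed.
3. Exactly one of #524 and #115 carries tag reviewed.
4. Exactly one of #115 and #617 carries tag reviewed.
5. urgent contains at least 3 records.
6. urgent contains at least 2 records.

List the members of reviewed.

reviewed = {#115, #907}

From (2): #115 ∈ reviewed.
(1): #907 matches #115: #907 ∈ reviewed.
(3) (exactly one): #524 ∉ reviewed.
(4) (exactly one): #617 ∉ reviewed.
(5): only 3 candidates remain for urgent, so all are in.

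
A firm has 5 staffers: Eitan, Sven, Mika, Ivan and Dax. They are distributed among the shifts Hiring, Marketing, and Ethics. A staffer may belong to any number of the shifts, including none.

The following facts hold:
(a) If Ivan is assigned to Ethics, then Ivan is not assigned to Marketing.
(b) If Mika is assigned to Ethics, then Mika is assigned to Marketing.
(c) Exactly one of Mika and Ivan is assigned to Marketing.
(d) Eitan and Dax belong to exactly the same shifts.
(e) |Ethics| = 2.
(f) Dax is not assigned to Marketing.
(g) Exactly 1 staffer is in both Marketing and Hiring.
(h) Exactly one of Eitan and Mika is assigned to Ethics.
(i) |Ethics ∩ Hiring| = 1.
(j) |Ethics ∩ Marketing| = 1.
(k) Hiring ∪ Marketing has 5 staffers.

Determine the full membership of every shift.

From (f): Dax ∉ Marketing.
(d): Eitan matches Dax: Eitan ∉ Marketing.
Suppose Eitan ∉ Hiring: no assignment then satisfies all the clues, so Eitan ∈ Hiring.

Hiring = {Dax, Eitan, Ivan, Sven}; Marketing = {Mika, Sven}; Ethics = {Ivan, Mika}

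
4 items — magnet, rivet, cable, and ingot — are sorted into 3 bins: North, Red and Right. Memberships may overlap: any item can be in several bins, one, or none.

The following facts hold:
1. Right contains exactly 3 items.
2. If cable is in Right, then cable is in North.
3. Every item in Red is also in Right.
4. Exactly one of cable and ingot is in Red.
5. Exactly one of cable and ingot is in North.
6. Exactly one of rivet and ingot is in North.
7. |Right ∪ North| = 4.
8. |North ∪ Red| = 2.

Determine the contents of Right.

Right = {cable, ingot, magnet}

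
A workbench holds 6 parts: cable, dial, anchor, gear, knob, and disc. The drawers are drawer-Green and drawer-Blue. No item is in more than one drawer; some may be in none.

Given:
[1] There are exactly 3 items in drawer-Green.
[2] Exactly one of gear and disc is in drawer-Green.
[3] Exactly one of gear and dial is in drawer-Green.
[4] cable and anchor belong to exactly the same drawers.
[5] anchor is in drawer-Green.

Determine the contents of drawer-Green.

drawer-Green = {anchor, cable, gear}

From (5): anchor ∈ drawer-Green.
(4): cable matches anchor: cable ∈ drawer-Green.
Suppose dial ∈ drawer-Green: no assignment then satisfies all the clues, so dial ∉ drawer-Green.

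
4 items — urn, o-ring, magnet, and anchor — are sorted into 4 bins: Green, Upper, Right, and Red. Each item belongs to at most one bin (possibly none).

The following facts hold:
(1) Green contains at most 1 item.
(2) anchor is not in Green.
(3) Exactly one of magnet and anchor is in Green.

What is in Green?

Green = {magnet}

From (2): anchor ∉ Green.
(3) (exactly one): magnet ∈ Green.
(1): Green already has 1, so the rest are out.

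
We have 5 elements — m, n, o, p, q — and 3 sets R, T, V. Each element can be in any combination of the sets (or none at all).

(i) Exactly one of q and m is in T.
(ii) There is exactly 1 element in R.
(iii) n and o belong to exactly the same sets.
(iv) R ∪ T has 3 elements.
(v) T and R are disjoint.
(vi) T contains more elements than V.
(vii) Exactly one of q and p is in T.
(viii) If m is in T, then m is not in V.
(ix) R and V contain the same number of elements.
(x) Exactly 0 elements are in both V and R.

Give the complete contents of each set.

R = {q}; T = {m, p}; V = {p}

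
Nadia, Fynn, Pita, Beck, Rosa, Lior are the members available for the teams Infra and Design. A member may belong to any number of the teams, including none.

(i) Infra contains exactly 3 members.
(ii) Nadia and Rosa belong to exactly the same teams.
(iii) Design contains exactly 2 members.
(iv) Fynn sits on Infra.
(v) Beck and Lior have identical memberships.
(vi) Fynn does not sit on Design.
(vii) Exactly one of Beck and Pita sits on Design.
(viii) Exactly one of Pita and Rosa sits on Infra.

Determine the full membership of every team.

Infra = {Fynn, Nadia, Rosa}; Design = {Beck, Lior}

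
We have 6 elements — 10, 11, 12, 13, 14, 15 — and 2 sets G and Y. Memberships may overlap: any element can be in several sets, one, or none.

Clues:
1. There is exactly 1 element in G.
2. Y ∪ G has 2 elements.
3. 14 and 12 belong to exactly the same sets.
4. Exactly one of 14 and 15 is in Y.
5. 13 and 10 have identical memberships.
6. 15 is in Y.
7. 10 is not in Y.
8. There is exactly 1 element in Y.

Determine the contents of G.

G = {11}

From (6): 15 ∈ Y.
From (7): 10 ∉ Y.
(4) (exactly one): 14 ∉ Y.
(5): 13 matches 10: 13 ∉ Y.
(8): Y already has 1, so the rest are out.
Suppose 10 ∈ G: no assignment then satisfies all the clues, so 10 ∉ G.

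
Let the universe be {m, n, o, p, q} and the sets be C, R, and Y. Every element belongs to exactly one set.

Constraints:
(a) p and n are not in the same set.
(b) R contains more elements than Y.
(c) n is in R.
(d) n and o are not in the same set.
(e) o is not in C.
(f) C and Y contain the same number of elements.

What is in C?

C = {p}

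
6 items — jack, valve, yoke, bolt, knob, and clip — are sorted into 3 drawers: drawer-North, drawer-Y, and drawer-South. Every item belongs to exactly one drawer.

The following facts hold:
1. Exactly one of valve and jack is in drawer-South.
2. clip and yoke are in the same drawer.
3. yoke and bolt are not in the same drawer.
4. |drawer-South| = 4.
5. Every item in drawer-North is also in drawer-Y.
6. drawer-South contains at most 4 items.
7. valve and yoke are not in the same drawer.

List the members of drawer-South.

drawer-South = {clip, jack, knob, yoke}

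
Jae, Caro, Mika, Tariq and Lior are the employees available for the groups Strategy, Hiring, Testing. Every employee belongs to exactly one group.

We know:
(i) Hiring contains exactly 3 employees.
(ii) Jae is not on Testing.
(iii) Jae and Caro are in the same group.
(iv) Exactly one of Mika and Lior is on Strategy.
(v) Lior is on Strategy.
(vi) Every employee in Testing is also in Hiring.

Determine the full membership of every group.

Strategy = {Lior, Tariq}; Hiring = {Caro, Jae, Mika}; Testing = {}

From (ii): Jae ∉ Testing.
From (v): Lior ∈ Strategy.
(iii): Caro matches Jae: Caro ∉ Testing.
(iv) (exactly one): Mika ∉ Strategy.
Suppose Jae ∈ Strategy: no assignment then satisfies all the clues, so Jae ∉ Strategy.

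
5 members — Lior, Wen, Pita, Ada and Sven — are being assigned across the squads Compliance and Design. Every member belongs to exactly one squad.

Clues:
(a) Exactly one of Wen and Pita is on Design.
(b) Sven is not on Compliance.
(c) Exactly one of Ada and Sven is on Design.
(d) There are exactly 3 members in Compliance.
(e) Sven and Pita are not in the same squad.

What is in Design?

Design = {Sven, Wen}

From (b): Sven ∉ Compliance.
Only one squad left: Sven ∈ Design.
(c) (exactly one): Ada ∉ Design.
(e): Pita ∉ Design.
Only one squad left: Pita ∈ Compliance.
Only one squad left: Ada ∈ Compliance.
(a) (exactly one): Wen ∈ Design.
(d): only 3 candidates remain for Compliance, so all are in.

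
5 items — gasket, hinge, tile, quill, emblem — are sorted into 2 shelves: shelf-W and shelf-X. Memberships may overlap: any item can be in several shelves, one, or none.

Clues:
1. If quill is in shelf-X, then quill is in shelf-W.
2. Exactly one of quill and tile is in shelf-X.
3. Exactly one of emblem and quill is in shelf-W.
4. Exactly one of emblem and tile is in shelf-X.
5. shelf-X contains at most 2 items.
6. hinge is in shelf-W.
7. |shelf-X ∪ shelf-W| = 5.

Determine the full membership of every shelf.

shelf-W = {gasket, hinge, quill, tile}; shelf-X = {emblem, quill}

From (6): hinge ∈ shelf-W.
Suppose gasket ∉ shelf-W: no assignment then satisfies all the clues, so gasket ∈ shelf-W.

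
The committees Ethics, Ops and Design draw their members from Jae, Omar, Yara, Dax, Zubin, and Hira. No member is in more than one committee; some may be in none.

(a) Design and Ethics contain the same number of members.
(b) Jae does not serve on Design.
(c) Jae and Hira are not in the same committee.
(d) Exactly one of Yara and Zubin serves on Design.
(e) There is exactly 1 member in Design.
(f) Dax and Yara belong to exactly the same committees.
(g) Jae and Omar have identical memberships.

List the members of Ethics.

Ethics = {Hira}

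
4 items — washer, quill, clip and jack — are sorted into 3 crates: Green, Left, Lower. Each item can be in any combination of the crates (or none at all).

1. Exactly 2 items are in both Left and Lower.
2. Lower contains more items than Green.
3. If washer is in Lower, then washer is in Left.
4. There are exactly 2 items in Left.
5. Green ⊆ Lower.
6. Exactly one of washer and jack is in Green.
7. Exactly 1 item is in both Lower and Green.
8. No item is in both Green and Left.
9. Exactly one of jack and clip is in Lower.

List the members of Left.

Left = {quill, washer}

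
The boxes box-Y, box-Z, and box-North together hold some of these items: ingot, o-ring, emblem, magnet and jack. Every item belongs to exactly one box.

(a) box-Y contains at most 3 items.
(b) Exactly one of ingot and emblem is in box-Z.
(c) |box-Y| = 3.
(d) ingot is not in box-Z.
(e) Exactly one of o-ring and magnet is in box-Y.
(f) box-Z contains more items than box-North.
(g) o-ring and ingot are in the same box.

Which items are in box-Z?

box-Z = {emblem, magnet}

From (d): ingot ∉ box-Z.
(b) (exactly one): emblem ∈ box-Z.
(g): o-ring matches ingot: o-ring ∉ box-Z.
Suppose magnet ∉ box-Z: no assignment then satisfies all the clues, so magnet ∈ box-Z.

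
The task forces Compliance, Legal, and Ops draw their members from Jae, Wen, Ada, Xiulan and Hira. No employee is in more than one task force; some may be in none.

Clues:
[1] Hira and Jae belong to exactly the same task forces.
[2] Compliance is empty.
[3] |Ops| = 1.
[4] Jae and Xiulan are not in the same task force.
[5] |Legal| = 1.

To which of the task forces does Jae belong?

Jae: none

(2): Compliance already has 0, so the rest are out.
Suppose Jae ∈ Legal: no assignment then satisfies all the clues, so Jae ∉ Legal.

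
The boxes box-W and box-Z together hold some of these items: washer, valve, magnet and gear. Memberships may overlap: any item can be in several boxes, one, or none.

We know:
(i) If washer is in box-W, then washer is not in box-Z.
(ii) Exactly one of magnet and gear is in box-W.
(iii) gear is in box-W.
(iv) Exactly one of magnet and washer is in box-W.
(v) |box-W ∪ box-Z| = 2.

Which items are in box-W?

From (iii): gear ∈ box-W.
(ii) (exactly one): magnet ∉ box-W.
(iv) (exactly one): washer ∈ box-W.
(i): washer ∉ box-Z.
Suppose valve ∈ box-W: no assignment then satisfies all the clues, so valve ∉ box-W.

box-W = {gear, washer}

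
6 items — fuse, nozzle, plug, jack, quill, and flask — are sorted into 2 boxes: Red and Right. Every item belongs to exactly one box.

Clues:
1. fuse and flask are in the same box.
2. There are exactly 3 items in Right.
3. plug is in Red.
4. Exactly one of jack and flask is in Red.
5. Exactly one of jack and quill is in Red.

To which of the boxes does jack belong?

From (3): plug ∈ Red.
Suppose jack ∉ Red: no assignment then satisfies all the clues, so jack ∈ Red.

jack: Red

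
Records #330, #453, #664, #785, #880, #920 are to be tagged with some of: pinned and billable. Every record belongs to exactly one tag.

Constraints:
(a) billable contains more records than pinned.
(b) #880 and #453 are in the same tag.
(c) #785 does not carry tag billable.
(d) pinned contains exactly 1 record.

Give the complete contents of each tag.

pinned = {#785}; billable = {#330, #453, #664, #880, #920}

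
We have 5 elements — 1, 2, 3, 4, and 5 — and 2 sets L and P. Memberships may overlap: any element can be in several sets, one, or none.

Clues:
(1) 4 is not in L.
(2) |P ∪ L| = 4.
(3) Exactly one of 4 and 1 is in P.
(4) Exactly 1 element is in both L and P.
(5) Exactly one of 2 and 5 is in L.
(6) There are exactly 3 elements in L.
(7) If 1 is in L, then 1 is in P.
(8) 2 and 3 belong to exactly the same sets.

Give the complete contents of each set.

L = {1, 2, 3}; P = {1, 5}

From (1): 4 ∉ L.
Suppose 1 ∉ L: no assignment then satisfies all the clues, so 1 ∈ L.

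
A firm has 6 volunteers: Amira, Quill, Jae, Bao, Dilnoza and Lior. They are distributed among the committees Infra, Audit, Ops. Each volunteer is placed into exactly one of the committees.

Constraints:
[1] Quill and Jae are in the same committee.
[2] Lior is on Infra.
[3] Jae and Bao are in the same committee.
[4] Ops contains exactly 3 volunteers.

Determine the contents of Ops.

Ops = {Bao, Jae, Quill}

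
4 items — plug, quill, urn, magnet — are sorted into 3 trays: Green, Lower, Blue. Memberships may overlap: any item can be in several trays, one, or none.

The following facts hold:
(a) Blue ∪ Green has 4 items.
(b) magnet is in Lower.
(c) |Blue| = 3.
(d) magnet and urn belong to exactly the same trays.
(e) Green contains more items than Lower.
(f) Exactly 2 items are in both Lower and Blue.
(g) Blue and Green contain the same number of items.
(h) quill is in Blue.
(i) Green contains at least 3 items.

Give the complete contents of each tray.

Green = {magnet, plug, urn}; Lower = {magnet, urn}; Blue = {magnet, quill, urn}

From (b): magnet ∈ Lower.
From (h): quill ∈ Blue.
(d): urn matches magnet: urn ∈ Lower.
Suppose plug ∉ Green: no assignment then satisfies all the clues, so plug ∈ Green.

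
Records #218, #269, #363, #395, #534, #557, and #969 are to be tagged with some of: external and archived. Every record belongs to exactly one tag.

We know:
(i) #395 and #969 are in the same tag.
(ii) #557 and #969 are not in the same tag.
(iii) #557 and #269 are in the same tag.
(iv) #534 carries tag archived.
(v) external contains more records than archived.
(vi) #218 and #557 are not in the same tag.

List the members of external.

external = {#218, #363, #395, #969}

From (iv): #534 ∈ archived.
Suppose #218 ∉ external: no assignment then satisfies all the clues, so #218 ∈ external.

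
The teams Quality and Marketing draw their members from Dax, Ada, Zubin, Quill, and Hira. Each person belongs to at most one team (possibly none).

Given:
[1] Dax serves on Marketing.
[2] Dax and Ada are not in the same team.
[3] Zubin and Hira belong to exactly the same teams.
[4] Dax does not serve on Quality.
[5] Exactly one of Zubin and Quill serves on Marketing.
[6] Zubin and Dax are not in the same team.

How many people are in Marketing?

2

From (1): Dax ∈ Marketing.
(2): Ada ∉ Marketing.
(6): Zubin ∉ Marketing.
(3): Hira matches Zubin: Hira ∉ Marketing.
(5) (exactly one): Quill ∈ Marketing.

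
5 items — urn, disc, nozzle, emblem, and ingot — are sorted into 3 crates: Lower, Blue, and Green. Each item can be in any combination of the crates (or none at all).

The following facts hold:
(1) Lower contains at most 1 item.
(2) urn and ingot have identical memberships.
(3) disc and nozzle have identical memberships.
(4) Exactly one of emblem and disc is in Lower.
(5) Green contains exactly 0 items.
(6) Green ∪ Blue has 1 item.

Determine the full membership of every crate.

Lower = {emblem}; Blue = {emblem}; Green = {}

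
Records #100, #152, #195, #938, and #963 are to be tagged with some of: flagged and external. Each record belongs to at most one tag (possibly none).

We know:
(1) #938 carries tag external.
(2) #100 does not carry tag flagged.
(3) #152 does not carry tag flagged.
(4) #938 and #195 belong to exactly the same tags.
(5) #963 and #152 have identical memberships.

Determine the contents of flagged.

flagged = {}

From (1): #938 ∈ external.
From (2): #100 ∉ flagged.
From (3): #152 ∉ flagged.
(4): #195 matches #938: #195 ∉ flagged.
(4): #195 matches #938: #195 ∈ external.
(5): #963 matches #152: #963 ∉ flagged.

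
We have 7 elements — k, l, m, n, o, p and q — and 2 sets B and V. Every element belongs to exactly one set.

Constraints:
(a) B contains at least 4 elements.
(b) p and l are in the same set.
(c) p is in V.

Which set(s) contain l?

l: V

From (c): p ∈ V.
(b): l matches p: l ∉ B.
(b): l matches p: l ∈ V.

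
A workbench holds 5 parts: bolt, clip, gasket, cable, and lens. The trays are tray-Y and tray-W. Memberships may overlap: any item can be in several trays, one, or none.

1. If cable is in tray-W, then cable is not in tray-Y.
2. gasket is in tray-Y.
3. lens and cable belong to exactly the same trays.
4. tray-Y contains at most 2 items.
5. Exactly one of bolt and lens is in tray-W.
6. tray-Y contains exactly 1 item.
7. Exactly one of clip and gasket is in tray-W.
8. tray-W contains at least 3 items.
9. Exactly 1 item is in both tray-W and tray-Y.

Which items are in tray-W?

tray-W = {cable, gasket, lens}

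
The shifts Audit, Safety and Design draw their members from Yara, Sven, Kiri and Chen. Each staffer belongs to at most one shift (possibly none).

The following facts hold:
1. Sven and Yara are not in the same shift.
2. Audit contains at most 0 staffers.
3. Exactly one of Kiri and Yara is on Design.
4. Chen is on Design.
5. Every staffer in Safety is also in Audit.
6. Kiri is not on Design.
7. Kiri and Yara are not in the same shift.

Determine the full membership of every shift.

Audit = {}; Safety = {}; Design = {Chen, Yara}

From (4): Chen ∈ Design.
From (6): Kiri ∉ Design.
(2): Audit already has 0, so the rest are out.
(3) (exactly one): Yara ∈ Design.
(5) contrapositive: Sven ∉ Safety.
(5) contrapositive: Kiri ∉ Safety.
(1): Sven ∉ Design.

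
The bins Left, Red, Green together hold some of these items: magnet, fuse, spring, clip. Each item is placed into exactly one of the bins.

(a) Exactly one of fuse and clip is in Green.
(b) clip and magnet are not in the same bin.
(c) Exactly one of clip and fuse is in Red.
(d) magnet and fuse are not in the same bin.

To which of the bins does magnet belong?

magnet: Left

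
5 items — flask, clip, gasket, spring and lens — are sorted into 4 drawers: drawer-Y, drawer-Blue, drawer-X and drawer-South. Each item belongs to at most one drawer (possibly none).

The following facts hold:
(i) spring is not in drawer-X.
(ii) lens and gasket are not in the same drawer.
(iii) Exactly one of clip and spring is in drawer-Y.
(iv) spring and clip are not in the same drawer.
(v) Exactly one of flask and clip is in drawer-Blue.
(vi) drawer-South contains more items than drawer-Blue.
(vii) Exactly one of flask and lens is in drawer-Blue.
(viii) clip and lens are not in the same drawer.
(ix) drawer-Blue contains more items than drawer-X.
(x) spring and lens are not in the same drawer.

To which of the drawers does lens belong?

lens: none

From (i): spring ∉ drawer-X.
Suppose lens ∈ drawer-Y: no assignment then satisfies all the clues, so lens ∉ drawer-Y.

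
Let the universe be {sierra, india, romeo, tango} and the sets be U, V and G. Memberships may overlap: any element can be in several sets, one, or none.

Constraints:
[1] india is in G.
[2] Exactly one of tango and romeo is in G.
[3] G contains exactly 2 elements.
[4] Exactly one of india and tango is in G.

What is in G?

G = {india, romeo}

From (1): india ∈ G.
(4) (exactly one): tango ∉ G.
(2) (exactly one): romeo ∈ G.
(3): G already has 2, so the rest are out.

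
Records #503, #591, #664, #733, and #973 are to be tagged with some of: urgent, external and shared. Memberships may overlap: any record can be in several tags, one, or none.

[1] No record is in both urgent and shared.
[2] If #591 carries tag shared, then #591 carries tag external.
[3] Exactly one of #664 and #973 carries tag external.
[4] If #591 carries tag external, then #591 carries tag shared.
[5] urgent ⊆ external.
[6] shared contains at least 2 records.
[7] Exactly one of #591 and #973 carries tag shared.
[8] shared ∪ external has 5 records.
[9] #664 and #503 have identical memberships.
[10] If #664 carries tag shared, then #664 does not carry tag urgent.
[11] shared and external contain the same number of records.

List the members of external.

external = {#591, #733, #973}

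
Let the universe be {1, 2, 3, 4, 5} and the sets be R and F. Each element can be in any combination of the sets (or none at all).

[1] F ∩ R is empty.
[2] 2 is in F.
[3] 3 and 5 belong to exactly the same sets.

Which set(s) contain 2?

2: F

From (2): 2 ∈ F.
(1) (disjoint): 2 ∉ R.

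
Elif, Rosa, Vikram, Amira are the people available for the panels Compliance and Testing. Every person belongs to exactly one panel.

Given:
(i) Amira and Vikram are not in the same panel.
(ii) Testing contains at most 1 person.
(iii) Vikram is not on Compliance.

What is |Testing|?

1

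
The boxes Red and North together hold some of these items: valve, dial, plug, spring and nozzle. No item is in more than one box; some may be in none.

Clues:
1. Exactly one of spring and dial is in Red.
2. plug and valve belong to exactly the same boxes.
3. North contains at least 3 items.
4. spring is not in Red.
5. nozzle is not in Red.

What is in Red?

Red = {dial}

From (4): spring ∉ Red.
From (5): nozzle ∉ Red.
(1) (exactly one): dial ∈ Red.
Suppose valve ∈ Red: no assignment then satisfies all the clues, so valve ∉ Red.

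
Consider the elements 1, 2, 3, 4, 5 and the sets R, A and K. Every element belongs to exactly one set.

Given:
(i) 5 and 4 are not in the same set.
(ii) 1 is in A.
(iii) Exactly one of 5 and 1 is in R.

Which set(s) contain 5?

5: R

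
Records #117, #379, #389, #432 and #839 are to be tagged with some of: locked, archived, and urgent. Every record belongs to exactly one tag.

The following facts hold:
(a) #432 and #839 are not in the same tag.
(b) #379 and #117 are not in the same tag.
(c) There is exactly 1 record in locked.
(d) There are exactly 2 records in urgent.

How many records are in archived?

2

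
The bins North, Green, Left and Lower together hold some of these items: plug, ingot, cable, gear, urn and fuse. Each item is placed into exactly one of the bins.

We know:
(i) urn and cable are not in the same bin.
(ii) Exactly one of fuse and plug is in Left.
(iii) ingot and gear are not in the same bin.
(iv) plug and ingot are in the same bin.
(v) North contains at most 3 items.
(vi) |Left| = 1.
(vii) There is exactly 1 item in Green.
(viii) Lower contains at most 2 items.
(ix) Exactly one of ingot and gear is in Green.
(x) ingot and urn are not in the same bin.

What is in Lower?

Lower = {urn}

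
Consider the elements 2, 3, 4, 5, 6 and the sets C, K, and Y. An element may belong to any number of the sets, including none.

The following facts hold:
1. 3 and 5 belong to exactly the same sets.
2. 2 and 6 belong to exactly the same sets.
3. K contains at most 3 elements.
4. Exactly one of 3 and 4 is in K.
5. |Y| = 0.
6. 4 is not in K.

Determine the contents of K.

K = {3, 5}

From (6): 4 ∉ K.
(4) (exactly one): 3 ∈ K.
(5): Y already has 0, so the rest are out.
(1): 5 matches 3: 5 ∈ K.
Suppose 2 ∈ K: no assignment then satisfies all the clues, so 2 ∉ K.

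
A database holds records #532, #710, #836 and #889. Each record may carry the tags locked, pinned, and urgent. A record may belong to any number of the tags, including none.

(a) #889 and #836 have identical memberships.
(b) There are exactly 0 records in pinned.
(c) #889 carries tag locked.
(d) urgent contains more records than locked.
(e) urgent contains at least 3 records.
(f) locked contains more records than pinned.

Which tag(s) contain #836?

From (c): #889 ∈ locked.
(a): #836 matches #889: #836 ∈ locked.
(b): pinned already has 0, so the rest are out.
Suppose #836 ∉ urgent: no assignment then satisfies all the clues, so #836 ∈ urgent.

#836: locked, urgent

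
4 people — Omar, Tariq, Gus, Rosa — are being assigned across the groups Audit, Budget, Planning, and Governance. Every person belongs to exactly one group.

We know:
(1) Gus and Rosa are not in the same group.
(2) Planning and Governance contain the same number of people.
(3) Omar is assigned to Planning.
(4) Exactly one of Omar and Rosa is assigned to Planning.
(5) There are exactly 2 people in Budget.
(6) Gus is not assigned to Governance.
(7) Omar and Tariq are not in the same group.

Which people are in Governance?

Governance = {Rosa}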